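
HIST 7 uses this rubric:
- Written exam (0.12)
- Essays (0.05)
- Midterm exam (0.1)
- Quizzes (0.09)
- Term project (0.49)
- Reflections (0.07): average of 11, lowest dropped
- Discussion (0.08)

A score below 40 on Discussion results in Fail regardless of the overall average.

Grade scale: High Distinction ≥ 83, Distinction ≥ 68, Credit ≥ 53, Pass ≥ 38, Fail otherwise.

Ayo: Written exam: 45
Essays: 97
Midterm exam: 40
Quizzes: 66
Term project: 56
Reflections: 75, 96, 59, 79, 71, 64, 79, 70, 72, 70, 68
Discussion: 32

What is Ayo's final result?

Reflections: drop 59 → average of remaining 10 = 744/10 = 74.4
Discussion score 32 < 40: minimum not met.
Weighted total:
  Written exam 45 × 0.12 = 5.4
  Essays 97 × 0.05 = 4.85
  Midterm exam 40 × 0.1 = 4
  Quizzes 66 × 0.09 = 5.94
  Term project 56 × 0.49 = 27.44
  Reflections 74.4 × 0.07 = 5.208
  Discussion 32 × 0.08 = 2.56
Sum = 55.398
Because the Discussion minimum was not met, the result is Fail.

Fail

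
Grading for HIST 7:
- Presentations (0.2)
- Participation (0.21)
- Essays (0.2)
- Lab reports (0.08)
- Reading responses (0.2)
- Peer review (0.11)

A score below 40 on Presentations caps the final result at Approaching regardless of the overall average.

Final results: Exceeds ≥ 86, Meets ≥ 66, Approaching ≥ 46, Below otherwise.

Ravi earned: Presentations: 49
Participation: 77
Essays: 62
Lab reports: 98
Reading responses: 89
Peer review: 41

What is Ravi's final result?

Meets

Presentations score 49 ≥ 40: minimum met.
Weighted total:
  Presentations 49 × 0.2 = 9.8
  Participation 77 × 0.21 = 16.17
  Essays 62 × 0.2 = 12.4
  Lab reports 98 × 0.08 = 7.84
  Reading responses 89 × 0.2 = 17.8
  Peer review 41 × 0.11 = 4.51
Sum = 68.52
68.52 is ≥ 66 and < 86 → Meets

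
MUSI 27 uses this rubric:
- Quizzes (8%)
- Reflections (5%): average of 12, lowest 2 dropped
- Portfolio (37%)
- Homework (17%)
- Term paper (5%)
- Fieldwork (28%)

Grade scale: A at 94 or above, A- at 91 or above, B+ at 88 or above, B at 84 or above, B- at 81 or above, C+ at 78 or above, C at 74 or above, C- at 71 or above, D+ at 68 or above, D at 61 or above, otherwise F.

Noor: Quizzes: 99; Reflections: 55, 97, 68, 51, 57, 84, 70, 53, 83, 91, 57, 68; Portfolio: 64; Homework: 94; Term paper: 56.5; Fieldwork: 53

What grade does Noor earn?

D+

Reflections: drop 51, 53 → average of remaining 10 = 730/10 = 73
Weighted total:
  Quizzes 99 × 0.08 = 7.92
  Reflections 73 × 0.05 = 3.65
  Portfolio 64 × 0.37 = 23.68
  Homework 94 × 0.17 = 15.98
  Term paper 56.5 × 0.05 = 2.825
  Fieldwork 53 × 0.28 = 14.84
Sum = 68.895
68.895 is ≥ 68 and < 71 → D+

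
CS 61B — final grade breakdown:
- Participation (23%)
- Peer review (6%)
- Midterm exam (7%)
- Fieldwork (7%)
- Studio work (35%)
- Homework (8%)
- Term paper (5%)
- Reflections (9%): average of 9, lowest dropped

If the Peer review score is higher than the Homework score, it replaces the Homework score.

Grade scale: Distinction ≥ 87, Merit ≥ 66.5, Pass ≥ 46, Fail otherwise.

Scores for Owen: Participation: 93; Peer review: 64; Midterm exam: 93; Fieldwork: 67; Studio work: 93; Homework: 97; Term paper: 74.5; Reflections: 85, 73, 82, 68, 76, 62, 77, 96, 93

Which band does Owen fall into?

Reflections: drop 62 → average of remaining 8 = 650/8 = 81.25
Peer review (64) ≤ Homework (97), so Homework stays at 97.
Weighted total:
  Participation 93 × 0.23 = 21.39
  Peer review 64 × 0.06 = 3.84
  Midterm exam 93 × 0.07 = 6.51
  Fieldwork 67 × 0.07 = 4.69
  Studio work 93 × 0.35 = 32.55
  Homework 97 × 0.08 = 7.76
  Term paper 74.5 × 0.05 = 3.725
  Reflections 81.25 × 0.09 = 7.3125
Sum = 87.7775
87.7775 ≥ 87 → Distinction

Distinction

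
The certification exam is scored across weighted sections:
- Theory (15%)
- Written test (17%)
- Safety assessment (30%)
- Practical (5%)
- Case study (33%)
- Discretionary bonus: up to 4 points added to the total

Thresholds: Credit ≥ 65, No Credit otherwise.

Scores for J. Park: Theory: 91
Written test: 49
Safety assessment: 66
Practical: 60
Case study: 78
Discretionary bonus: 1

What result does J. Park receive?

Weighted total:
  Theory 91 × 0.15 = 13.65
  Written test 49 × 0.17 = 8.33
  Safety assessment 66 × 0.3 = 19.8
  Practical 60 × 0.05 = 3
  Case study 78 × 0.33 = 25.74
Sum = 70.52
Discretionary bonus: 70.52 + 1 = 71.52
71.52 ≥ 65 → Credit

Credit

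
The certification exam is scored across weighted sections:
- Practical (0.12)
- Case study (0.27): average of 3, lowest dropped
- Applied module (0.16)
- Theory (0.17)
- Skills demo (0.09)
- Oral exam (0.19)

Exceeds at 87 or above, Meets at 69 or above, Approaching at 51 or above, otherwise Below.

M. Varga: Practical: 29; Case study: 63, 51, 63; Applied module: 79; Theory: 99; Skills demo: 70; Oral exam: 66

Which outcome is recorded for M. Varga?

Case study: drop 51 → average of remaining 2 = 126/2 = 63
Weighted total:
  Practical 29 × 0.12 = 3.48
  Case study 63 × 0.27 = 17.01
  Applied module 79 × 0.16 = 12.64
  Theory 99 × 0.17 = 16.83
  Skills demo 70 × 0.09 = 6.3
  Oral exam 66 × 0.19 = 12.54
Sum = 68.8
68.8 is ≥ 51 and < 69 → Approaching

Approaching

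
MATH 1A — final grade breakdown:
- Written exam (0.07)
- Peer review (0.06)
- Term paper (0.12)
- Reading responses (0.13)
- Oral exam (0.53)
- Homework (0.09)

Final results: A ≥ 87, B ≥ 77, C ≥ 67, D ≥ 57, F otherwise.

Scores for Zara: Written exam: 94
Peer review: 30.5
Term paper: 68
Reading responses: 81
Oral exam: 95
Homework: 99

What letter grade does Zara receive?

Weighted total:
  Written exam 94 × 0.07 = 6.58
  Peer review 30.5 × 0.06 = 1.83
  Term paper 68 × 0.12 = 8.16
  Reading responses 81 × 0.13 = 10.53
  Oral exam 95 × 0.53 = 50.35
  Homework 99 × 0.09 = 8.91
Sum = 86.36
86.36 is ≥ 77 and < 87 → B

B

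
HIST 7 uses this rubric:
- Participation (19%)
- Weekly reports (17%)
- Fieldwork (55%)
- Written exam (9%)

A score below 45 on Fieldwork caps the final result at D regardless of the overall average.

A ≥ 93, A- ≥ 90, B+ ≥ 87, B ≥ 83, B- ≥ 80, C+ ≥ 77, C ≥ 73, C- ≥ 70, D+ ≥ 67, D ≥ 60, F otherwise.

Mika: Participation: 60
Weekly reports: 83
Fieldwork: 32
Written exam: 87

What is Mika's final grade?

F

Fieldwork score 32 < 45: minimum not met.
Weighted total:
  Participation 60 × 0.19 = 11.4
  Weekly reports 83 × 0.17 = 14.11
  Fieldwork 32 × 0.55 = 17.6
  Written exam 87 × 0.09 = 7.83
Sum = 50.94
50.94 would be F; cap at D applies → F.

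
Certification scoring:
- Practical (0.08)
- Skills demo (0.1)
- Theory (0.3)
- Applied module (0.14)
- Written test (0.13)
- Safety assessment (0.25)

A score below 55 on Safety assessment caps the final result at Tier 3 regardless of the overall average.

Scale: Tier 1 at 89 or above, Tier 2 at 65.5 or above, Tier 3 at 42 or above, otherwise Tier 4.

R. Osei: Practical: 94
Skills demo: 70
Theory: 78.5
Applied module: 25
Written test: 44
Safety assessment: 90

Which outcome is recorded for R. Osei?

Safety assessment score 90 ≥ 55: minimum met.
Weighted total:
  Practical 94 × 0.08 = 7.52
  Skills demo 70 × 0.1 = 7
  Theory 78.5 × 0.3 = 23.55
  Applied module 25 × 0.14 = 3.5
  Written test 44 × 0.13 = 5.72
  Safety assessment 90 × 0.25 = 22.5
Sum = 69.79
69.79 is ≥ 65.5 and < 89 → Tier 2

Tier 2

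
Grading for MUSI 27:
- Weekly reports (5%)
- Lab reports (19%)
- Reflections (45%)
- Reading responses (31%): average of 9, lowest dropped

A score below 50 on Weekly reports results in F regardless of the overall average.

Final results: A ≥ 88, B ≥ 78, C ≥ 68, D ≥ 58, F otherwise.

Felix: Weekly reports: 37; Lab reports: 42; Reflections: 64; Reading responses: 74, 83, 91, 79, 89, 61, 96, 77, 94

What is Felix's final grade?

Reading responses: drop 61 → average of remaining 8 = 683/8 = 85.375
Weekly reports score 37 < 50: minimum not met.
Weighted total:
  Weekly reports 37 × 0.05 = 1.85
  Lab reports 42 × 0.19 = 7.98
  Reflections 64 × 0.45 = 28.8
  Reading responses 85.375 × 0.31 = 26.46625
Sum = 65.09625
Because the Weekly reports minimum was not met, the result is F.

F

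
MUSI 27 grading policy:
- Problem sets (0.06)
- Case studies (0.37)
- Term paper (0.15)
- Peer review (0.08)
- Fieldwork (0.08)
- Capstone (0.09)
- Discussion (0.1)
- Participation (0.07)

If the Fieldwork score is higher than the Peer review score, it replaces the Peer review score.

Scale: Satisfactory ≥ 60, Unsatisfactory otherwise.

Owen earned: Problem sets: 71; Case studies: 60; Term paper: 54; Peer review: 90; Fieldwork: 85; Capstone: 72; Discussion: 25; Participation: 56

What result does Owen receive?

Fieldwork (85) ≤ Peer review (90), so Peer review stays at 90.
Weighted total:
  Problem sets 71 × 0.06 = 4.26
  Case studies 60 × 0.37 = 22.2
  Term paper 54 × 0.15 = 8.1
  Peer review 90 × 0.08 = 7.2
  Fieldwork 85 × 0.08 = 6.8
  Capstone 72 × 0.09 = 6.48
  Discussion 25 × 0.1 = 2.5
  Participation 56 × 0.07 = 3.92
Sum = 61.46
61.46 ≥ 60 → Satisfactory

Satisfactory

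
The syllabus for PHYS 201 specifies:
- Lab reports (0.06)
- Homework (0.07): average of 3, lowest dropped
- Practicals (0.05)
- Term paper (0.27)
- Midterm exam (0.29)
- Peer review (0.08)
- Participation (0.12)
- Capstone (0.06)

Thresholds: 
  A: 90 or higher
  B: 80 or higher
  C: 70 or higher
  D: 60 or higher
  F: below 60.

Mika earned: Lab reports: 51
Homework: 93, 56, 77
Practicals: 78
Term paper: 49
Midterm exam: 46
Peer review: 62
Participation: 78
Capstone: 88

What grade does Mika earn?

F

Homework: drop 56 → average of remaining 2 = 170/2 = 85
Weighted total:
  Lab reports 51 × 0.06 = 3.06
  Homework 85 × 0.07 = 5.95
  Practicals 78 × 0.05 = 3.9
  Term paper 49 × 0.27 = 13.23
  Midterm exam 46 × 0.29 = 13.34
  Peer review 62 × 0.08 = 4.96
  Participation 78 × 0.12 = 9.36
  Capstone 88 × 0.06 = 5.28
Sum = 59.08
59.08 < 60 → F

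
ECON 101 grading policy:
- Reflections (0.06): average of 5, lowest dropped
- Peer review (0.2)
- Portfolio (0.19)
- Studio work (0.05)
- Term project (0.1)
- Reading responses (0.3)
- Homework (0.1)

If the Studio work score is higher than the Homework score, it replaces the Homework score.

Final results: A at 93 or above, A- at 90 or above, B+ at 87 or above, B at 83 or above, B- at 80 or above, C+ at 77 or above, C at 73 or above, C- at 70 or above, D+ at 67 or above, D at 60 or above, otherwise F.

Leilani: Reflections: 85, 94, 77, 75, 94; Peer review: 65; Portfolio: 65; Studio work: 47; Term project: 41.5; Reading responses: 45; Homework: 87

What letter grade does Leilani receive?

F

Reflections: drop 75 → average of remaining 4 = 350/4 = 87.5
Studio work (47) ≤ Homework (87), so Homework stays at 87.
Weighted total:
  Reflections 87.5 × 0.06 = 5.25
  Peer review 65 × 0.2 = 13
  Portfolio 65 × 0.19 = 12.35
  Studio work 47 × 0.05 = 2.35
  Term project 41.5 × 0.1 = 4.15
  Reading responses 45 × 0.3 = 13.5
  Homework 87 × 0.1 = 8.7
Sum = 59.3
59.3 < 60 → F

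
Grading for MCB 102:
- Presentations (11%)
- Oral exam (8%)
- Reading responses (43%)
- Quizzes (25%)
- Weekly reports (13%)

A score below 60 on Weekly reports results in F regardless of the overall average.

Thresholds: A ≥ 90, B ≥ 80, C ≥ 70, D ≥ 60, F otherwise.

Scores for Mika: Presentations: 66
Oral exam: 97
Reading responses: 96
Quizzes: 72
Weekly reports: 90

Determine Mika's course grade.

Weekly reports score 90 ≥ 60: minimum met.
Weighted total:
  Presentations 66 × 0.11 = 7.26
  Oral exam 97 × 0.08 = 7.76
  Reading responses 96 × 0.43 = 41.28
  Quizzes 72 × 0.25 = 18
  Weekly reports 90 × 0.13 = 11.7
Sum = 86
86 is ≥ 80 and < 90 → B

B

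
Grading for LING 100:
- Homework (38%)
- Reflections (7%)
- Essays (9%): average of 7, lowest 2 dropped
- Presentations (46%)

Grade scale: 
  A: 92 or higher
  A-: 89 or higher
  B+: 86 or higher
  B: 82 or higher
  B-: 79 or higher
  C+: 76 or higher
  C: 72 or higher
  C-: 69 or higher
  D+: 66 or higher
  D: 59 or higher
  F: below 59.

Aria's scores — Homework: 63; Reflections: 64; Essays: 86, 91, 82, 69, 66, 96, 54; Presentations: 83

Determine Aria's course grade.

Essays: drop 54, 66 → average of remaining 5 = 424/5 = 84.8
Weighted total:
  Homework 63 × 0.38 = 23.94
  Reflections 64 × 0.07 = 4.48
  Essays 84.8 × 0.09 = 7.632
  Presentations 83 × 0.46 = 38.18
Sum = 74.232
74.232 is ≥ 72 and < 76 → C

C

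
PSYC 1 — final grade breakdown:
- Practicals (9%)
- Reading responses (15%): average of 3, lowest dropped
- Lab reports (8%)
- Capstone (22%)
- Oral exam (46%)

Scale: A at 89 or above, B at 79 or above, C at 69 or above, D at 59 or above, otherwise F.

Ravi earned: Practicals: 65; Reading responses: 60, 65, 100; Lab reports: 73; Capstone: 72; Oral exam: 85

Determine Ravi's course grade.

Reading responses: drop 60 → average of remaining 2 = 165/2 = 82.5
Weighted total:
  Practicals 65 × 0.09 = 5.85
  Reading responses 82.5 × 0.15 = 12.375
  Lab reports 73 × 0.08 = 5.84
  Capstone 72 × 0.22 = 15.84
  Oral exam 85 × 0.46 = 39.1
Sum = 79.005
79.005 is ≥ 79 and < 89 → B

B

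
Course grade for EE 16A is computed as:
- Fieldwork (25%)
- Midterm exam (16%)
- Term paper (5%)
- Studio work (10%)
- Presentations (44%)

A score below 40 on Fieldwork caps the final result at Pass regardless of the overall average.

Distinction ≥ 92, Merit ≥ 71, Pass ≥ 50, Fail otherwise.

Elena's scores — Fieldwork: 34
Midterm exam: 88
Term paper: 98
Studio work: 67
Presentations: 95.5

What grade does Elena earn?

Pass

Fieldwork score 34 < 40: minimum not met.
Weighted total:
  Fieldwork 34 × 0.25 = 8.5
  Midterm exam 88 × 0.16 = 14.08
  Term paper 98 × 0.05 = 4.9
  Studio work 67 × 0.1 = 6.7
  Presentations 95.5 × 0.44 = 42.02
Sum = 76.2
76.2 would be Merit; cap at Pass applies → Pass.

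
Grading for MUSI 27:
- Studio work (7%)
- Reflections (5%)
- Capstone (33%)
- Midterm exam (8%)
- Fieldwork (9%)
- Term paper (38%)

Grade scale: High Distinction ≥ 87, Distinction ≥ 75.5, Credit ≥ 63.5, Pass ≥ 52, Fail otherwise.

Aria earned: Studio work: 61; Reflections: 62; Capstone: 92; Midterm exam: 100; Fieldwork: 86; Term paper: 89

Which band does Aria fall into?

Weighted total:
  Studio work 61 × 0.07 = 4.27
  Reflections 62 × 0.05 = 3.1
  Capstone 92 × 0.33 = 30.36
  Midterm exam 100 × 0.08 = 8
  Fieldwork 86 × 0.09 = 7.74
  Term paper 89 × 0.38 = 33.82
Sum = 87.29
87.29 ≥ 87 → High Distinction

High Distinction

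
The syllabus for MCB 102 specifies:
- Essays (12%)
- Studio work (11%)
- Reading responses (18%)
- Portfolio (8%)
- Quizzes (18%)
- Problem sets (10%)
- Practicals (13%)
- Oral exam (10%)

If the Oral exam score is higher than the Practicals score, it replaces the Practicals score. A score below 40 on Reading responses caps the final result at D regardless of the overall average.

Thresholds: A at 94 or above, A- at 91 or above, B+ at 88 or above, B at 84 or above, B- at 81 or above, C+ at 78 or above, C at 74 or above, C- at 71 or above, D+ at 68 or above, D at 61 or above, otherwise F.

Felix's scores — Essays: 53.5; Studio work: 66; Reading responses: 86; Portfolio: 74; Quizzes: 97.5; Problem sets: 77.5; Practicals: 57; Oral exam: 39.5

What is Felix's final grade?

C-

Oral exam (39.5) ≤ Practicals (57), so Practicals stays at 57.
Reading responses score 86 ≥ 40: minimum met.
Weighted total:
  Essays 53.5 × 0.12 = 6.42
  Studio work 66 × 0.11 = 7.26
  Reading responses 86 × 0.18 = 15.48
  Portfolio 74 × 0.08 = 5.92
  Quizzes 97.5 × 0.18 = 17.55
  Problem sets 77.5 × 0.1 = 7.75
  Practicals 57 × 0.13 = 7.41
  Oral exam 39.5 × 0.1 = 3.95
Sum = 71.74
71.74 is ≥ 71 and < 74 → C-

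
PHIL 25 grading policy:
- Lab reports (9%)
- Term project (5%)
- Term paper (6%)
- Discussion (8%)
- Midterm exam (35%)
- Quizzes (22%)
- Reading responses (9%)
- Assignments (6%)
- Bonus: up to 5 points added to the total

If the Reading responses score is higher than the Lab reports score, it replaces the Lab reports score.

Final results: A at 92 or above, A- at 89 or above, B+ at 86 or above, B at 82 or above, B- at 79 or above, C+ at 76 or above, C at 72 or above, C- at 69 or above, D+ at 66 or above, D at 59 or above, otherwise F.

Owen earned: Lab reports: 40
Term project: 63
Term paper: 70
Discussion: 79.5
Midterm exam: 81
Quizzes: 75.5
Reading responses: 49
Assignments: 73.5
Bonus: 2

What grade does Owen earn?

Reading responses (49) > Lab reports (40), so Lab reports counts as 49.
Weighted total:
  Lab reports 49 × 0.09 = 4.41
  Term project 63 × 0.05 = 3.15
  Term paper 70 × 0.06 = 4.2
  Discussion 79.5 × 0.08 = 6.36
  Midterm exam 81 × 0.35 = 28.35
  Quizzes 75.5 × 0.22 = 16.61
  Reading responses 49 × 0.09 = 4.41
  Assignments 73.5 × 0.06 = 4.41
Sum = 71.9
Bonus: 71.9 + 2 = 73.9
73.9 is ≥ 72 and < 76 → C

C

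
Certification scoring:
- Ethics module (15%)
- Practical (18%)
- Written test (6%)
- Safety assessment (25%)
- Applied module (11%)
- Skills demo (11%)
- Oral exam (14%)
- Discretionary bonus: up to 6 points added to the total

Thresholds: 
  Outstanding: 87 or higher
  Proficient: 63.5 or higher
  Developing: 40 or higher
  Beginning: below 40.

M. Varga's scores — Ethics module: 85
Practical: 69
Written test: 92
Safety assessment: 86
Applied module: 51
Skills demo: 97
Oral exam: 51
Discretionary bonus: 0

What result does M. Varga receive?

Proficient

Weighted total:
  Ethics module 85 × 0.15 = 12.75
  Practical 69 × 0.18 = 12.42
  Written test 92 × 0.06 = 5.52
  Safety assessment 86 × 0.25 = 21.5
  Applied module 51 × 0.11 = 5.61
  Skills demo 97 × 0.11 = 10.67
  Oral exam 51 × 0.14 = 7.14
Sum = 75.61
Discretionary bonus: 75.61 + 0 = 75.61
75.61 is ≥ 63.5 and < 87 → Proficient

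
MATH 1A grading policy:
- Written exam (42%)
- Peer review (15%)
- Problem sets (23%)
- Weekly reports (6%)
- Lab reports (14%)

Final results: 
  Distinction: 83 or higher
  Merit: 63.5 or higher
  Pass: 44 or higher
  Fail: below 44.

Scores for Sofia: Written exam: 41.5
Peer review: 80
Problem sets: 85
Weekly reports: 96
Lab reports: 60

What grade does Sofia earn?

Pass

Weighted total:
  Written exam 41.5 × 0.42 = 17.43
  Peer review 80 × 0.15 = 12
  Problem sets 85 × 0.23 = 19.55
  Weekly reports 96 × 0.06 = 5.76
  Lab reports 60 × 0.14 = 8.4
Sum = 63.14
63.14 is ≥ 44 and < 63.5 → Pass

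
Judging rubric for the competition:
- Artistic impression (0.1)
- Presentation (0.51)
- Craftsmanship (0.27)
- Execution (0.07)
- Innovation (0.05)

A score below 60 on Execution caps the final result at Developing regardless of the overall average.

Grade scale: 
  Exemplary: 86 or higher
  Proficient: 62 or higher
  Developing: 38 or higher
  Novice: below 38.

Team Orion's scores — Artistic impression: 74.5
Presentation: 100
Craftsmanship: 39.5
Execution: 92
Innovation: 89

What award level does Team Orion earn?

Execution score 92 ≥ 60: minimum met.
Weighted total:
  Artistic impression 74.5 × 0.1 = 7.45
  Presentation 100 × 0.51 = 51
  Craftsmanship 39.5 × 0.27 = 10.665
  Execution 92 × 0.07 = 6.44
  Innovation 89 × 0.05 = 4.45
Sum = 80.005
80.005 is ≥ 62 and < 86 → Proficient

Proficient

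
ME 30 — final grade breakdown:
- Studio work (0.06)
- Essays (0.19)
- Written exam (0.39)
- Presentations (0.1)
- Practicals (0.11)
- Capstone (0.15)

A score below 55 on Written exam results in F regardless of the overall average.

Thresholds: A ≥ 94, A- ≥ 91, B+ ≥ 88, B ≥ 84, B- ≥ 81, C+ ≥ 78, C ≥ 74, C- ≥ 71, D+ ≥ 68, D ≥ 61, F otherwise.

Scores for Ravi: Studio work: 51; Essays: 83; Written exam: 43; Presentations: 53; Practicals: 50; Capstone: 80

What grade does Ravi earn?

F

Written exam score 43 < 55: minimum not met.
Weighted total:
  Studio work 51 × 0.06 = 3.06
  Essays 83 × 0.19 = 15.77
  Written exam 43 × 0.39 = 16.77
  Presentations 53 × 0.1 = 5.3
  Practicals 50 × 0.11 = 5.5
  Capstone 80 × 0.15 = 12
Sum = 58.4
Because the Written exam minimum was not met, the result is F.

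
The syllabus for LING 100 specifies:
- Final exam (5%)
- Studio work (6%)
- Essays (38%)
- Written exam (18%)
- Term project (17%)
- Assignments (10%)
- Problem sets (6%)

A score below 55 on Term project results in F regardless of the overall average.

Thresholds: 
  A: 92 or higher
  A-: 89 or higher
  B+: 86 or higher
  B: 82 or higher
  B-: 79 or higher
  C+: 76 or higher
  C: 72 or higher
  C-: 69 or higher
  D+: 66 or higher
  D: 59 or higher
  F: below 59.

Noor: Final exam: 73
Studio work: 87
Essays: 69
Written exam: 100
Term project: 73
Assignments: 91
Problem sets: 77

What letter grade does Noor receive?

Term project score 73 ≥ 55: minimum met.
Weighted total:
  Final exam 73 × 0.05 = 3.65
  Studio work 87 × 0.06 = 5.22
  Essays 69 × 0.38 = 26.22
  Written exam 100 × 0.18 = 18
  Term project 73 × 0.17 = 12.41
  Assignments 91 × 0.1 = 9.1
  Problem sets 77 × 0.06 = 4.62
Sum = 79.22
79.22 is ≥ 79 and < 82 → B-

B-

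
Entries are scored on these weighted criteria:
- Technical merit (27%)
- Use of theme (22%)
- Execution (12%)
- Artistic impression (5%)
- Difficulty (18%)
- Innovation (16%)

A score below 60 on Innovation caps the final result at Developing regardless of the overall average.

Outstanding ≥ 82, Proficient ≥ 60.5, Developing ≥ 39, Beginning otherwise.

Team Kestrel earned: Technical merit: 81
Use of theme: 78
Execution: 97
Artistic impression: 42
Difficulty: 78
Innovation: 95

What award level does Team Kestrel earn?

Outstanding

Innovation score 95 ≥ 60: minimum met.
Weighted total:
  Technical merit 81 × 0.27 = 21.87
  Use of theme 78 × 0.22 = 17.16
  Execution 97 × 0.12 = 11.64
  Artistic impression 42 × 0.05 = 2.1
  Difficulty 78 × 0.18 = 14.04
  Innovation 95 × 0.16 = 15.2
Sum = 82.01
82.01 ≥ 82 → Outstanding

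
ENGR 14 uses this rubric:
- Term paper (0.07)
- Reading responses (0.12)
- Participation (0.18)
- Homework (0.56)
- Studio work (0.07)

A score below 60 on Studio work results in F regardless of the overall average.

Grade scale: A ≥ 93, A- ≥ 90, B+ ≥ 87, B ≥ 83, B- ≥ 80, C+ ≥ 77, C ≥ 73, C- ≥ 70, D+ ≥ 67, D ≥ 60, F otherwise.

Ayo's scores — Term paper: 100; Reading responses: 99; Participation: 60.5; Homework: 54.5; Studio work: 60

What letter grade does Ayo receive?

Studio work score 60 ≥ 60: minimum met.
Weighted total:
  Term paper 100 × 0.07 = 7
  Reading responses 99 × 0.12 = 11.88
  Participation 60.5 × 0.18 = 10.89
  Homework 54.5 × 0.56 = 30.52
  Studio work 60 × 0.07 = 4.2
Sum = 64.49
64.49 is ≥ 60 and < 67 → D

D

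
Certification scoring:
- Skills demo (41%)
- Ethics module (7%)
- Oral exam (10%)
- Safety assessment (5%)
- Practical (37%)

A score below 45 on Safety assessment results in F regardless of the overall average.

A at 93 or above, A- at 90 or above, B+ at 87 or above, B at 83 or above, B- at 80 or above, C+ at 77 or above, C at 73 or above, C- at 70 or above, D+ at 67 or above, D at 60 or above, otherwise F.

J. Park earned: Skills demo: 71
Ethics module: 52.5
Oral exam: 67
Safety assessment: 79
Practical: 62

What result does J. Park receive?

Safety assessment score 79 ≥ 45: minimum met.
Weighted total:
  Skills demo 71 × 0.41 = 29.11
  Ethics module 52.5 × 0.07 = 3.675
  Oral exam 67 × 0.1 = 6.7
  Safety assessment 79 × 0.05 = 3.95
  Practical 62 × 0.37 = 22.94
Sum = 66.375
66.375 is ≥ 60 and < 67 → D

D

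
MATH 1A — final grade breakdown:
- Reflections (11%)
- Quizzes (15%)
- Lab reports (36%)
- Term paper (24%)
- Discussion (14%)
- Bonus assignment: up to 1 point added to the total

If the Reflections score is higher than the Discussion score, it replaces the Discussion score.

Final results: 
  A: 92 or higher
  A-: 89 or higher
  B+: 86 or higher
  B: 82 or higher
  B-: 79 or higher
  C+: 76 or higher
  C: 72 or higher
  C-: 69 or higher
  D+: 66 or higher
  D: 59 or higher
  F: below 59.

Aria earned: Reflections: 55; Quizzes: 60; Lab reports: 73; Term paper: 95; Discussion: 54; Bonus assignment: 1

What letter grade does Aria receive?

C

Reflections (55) > Discussion (54), so Discussion counts as 55.
Weighted total:
  Reflections 55 × 0.11 = 6.05
  Quizzes 60 × 0.15 = 9
  Lab reports 73 × 0.36 = 26.28
  Term paper 95 × 0.24 = 22.8
  Discussion 55 × 0.14 = 7.7
Sum = 71.83
Bonus assignment: 71.83 + 1 = 72.83
72.83 is ≥ 72 and < 76 → C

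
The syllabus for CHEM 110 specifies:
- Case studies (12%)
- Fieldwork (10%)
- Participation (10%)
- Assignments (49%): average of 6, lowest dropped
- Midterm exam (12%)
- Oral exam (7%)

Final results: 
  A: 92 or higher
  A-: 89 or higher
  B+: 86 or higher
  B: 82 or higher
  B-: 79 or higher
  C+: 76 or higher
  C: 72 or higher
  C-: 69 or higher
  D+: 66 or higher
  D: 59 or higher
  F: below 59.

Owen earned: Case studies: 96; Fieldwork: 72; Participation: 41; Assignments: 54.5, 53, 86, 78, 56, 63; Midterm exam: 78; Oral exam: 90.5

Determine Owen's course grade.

C-

Assignments: drop 53 → average of remaining 5 = 337.5/5 = 67.5
Weighted total:
  Case studies 96 × 0.12 = 11.52
  Fieldwork 72 × 0.1 = 7.2
  Participation 41 × 0.1 = 4.1
  Assignments 67.5 × 0.49 = 33.075
  Midterm exam 78 × 0.12 = 9.36
  Oral exam 90.5 × 0.07 = 6.335
Sum = 71.59
71.59 is ≥ 69 and < 72 → C-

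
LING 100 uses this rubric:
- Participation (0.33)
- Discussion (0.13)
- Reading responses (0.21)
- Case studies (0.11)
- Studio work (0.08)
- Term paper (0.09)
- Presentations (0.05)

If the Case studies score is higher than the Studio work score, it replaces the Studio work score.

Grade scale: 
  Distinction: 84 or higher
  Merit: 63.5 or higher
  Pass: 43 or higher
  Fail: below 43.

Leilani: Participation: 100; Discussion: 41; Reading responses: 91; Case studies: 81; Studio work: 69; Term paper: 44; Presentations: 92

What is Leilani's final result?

Merit

Case studies (81) > Studio work (69), so Studio work counts as 81.
Weighted total:
  Participation 100 × 0.33 = 33
  Discussion 41 × 0.13 = 5.33
  Reading responses 91 × 0.21 = 19.11
  Case studies 81 × 0.11 = 8.91
  Studio work 81 × 0.08 = 6.48
  Term paper 44 × 0.09 = 3.96
  Presentations 92 × 0.05 = 4.6
Sum = 81.39
81.39 is ≥ 63.5 and < 84 → Merit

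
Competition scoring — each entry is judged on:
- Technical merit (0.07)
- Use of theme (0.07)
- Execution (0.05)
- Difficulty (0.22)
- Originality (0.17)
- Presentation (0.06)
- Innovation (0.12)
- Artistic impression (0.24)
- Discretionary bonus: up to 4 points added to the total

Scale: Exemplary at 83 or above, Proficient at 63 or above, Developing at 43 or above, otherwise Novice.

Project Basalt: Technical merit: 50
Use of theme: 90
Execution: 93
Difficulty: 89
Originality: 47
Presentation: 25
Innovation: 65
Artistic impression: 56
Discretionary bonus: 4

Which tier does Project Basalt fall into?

Weighted total:
  Technical merit 50 × 0.07 = 3.5
  Use of theme 90 × 0.07 = 6.3
  Execution 93 × 0.05 = 4.65
  Difficulty 89 × 0.22 = 19.58
  Originality 47 × 0.17 = 7.99
  Presentation 25 × 0.06 = 1.5
  Innovation 65 × 0.12 = 7.8
  Artistic impression 56 × 0.24 = 13.44
Sum = 64.76
Discretionary bonus: 64.76 + 4 = 68.76
68.76 is ≥ 63 and < 83 → Proficient

Proficient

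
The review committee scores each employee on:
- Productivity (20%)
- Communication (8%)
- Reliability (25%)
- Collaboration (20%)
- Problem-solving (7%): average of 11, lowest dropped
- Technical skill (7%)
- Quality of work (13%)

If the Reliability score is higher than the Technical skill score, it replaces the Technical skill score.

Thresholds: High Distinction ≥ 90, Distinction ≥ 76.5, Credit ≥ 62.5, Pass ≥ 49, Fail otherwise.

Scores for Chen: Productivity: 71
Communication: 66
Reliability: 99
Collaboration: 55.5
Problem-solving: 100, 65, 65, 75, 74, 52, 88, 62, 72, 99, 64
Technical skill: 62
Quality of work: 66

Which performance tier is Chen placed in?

Credit

Problem-solving: drop 52 → average of remaining 10 = 764/10 = 76.4
Reliability (99) > Technical skill (62), so Technical skill counts as 99.
Weighted total:
  Productivity 71 × 0.2 = 14.2
  Communication 66 × 0.08 = 5.28
  Reliability 99 × 0.25 = 24.75
  Collaboration 55.5 × 0.2 = 11.1
  Problem-solving 76.4 × 0.07 = 5.348
  Technical skill 99 × 0.07 = 6.93
  Quality of work 66 × 0.13 = 8.58
Sum = 76.188
76.188 is ≥ 62.5 and < 76.5 → Credit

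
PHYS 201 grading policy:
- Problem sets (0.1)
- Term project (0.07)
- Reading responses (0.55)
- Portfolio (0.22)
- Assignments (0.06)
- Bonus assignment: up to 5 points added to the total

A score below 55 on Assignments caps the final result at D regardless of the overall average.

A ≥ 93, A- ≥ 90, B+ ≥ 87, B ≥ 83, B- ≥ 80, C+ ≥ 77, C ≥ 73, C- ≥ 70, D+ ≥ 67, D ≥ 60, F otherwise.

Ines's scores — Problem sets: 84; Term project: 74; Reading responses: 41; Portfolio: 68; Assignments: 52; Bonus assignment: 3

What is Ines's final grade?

Assignments score 52 < 55: minimum not met.
Weighted total:
  Problem sets 84 × 0.1 = 8.4
  Term project 74 × 0.07 = 5.18
  Reading responses 41 × 0.55 = 22.55
  Portfolio 68 × 0.22 = 14.96
  Assignments 52 × 0.06 = 3.12
Sum = 54.21
Bonus assignment: 54.21 + 3 = 57.21
57.21 would be F; cap at D applies → F.

F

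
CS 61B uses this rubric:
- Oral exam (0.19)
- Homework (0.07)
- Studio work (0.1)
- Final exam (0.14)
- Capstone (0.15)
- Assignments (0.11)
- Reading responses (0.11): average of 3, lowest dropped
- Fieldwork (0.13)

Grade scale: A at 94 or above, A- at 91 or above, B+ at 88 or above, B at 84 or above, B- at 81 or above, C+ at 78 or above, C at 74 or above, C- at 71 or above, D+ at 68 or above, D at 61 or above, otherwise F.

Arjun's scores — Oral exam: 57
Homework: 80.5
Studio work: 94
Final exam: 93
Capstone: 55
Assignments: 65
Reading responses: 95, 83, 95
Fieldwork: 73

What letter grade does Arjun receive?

C

Reading responses: drop 83 → average of remaining 2 = 190/2 = 95
Weighted total:
  Oral exam 57 × 0.19 = 10.83
  Homework 80.5 × 0.07 = 5.635
  Studio work 94 × 0.1 = 9.4
  Final exam 93 × 0.14 = 13.02
  Capstone 55 × 0.15 = 8.25
  Assignments 65 × 0.11 = 7.15
  Reading responses 95 × 0.11 = 10.45
  Fieldwork 73 × 0.13 = 9.49
Sum = 74.225
74.225 is ≥ 74 and < 78 → C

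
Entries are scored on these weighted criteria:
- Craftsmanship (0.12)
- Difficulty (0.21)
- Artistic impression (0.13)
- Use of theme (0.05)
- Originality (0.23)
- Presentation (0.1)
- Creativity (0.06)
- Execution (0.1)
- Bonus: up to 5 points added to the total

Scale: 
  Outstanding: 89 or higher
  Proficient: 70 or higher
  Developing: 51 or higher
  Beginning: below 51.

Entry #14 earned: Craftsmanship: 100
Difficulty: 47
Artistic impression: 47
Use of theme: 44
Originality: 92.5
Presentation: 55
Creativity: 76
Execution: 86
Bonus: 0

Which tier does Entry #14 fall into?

Proficient

Weighted total:
  Craftsmanship 100 × 0.12 = 12
  Difficulty 47 × 0.21 = 9.87
  Artistic impression 47 × 0.13 = 6.11
  Use of theme 44 × 0.05 = 2.2
  Originality 92.5 × 0.23 = 21.275
  Presentation 55 × 0.1 = 5.5
  Creativity 76 × 0.06 = 4.56
  Execution 86 × 0.1 = 8.6
Sum = 70.115
Bonus: 70.115 + 0 = 70.115
70.115 is ≥ 70 and < 89 → Proficient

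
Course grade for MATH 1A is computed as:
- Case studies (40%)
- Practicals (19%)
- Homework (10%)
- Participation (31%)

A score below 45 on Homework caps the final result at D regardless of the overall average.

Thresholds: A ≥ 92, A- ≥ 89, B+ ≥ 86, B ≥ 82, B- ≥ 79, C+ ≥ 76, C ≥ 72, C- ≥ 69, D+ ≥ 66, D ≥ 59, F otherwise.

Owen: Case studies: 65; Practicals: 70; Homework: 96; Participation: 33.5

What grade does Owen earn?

D

Homework score 96 ≥ 45: minimum met.
Weighted total:
  Case studies 65 × 0.4 = 26
  Practicals 70 × 0.19 = 13.3
  Homework 96 × 0.1 = 9.6
  Participation 33.5 × 0.31 = 10.385
Sum = 59.285
59.285 is ≥ 59 and < 66 → D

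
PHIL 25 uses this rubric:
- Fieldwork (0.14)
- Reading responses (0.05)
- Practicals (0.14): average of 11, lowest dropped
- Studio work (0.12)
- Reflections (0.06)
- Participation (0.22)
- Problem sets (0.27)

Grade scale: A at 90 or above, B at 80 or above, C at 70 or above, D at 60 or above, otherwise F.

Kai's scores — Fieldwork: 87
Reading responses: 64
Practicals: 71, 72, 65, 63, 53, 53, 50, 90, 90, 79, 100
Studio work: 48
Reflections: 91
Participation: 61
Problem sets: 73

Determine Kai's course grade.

C

Practicals: drop 50 → average of remaining 10 = 736/10 = 73.6
Weighted total:
  Fieldwork 87 × 0.14 = 12.18
  Reading responses 64 × 0.05 = 3.2
  Practicals 73.6 × 0.14 = 10.304
  Studio work 48 × 0.12 = 5.76
  Reflections 91 × 0.06 = 5.46
  Participation 61 × 0.22 = 13.42
  Problem sets 73 × 0.27 = 19.71
Sum = 70.034
70.034 is ≥ 70 and < 80 → C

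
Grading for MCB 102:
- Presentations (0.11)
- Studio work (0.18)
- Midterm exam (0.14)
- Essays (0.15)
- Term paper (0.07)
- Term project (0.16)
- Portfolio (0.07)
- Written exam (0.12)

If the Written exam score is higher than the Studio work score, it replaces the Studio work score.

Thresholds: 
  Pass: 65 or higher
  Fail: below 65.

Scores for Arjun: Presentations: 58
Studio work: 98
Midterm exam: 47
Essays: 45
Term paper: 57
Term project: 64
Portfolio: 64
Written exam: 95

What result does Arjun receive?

Pass

Written exam (95) ≤ Studio work (98), so Studio work stays at 98.
Weighted total:
  Presentations 58 × 0.11 = 6.38
  Studio work 98 × 0.18 = 17.64
  Midterm exam 47 × 0.14 = 6.58
  Essays 45 × 0.15 = 6.75
  Term paper 57 × 0.07 = 3.99
  Term project 64 × 0.16 = 10.24
  Portfolio 64 × 0.07 = 4.48
  Written exam 95 × 0.12 = 11.4
Sum = 67.46
67.46 ≥ 65 → Pass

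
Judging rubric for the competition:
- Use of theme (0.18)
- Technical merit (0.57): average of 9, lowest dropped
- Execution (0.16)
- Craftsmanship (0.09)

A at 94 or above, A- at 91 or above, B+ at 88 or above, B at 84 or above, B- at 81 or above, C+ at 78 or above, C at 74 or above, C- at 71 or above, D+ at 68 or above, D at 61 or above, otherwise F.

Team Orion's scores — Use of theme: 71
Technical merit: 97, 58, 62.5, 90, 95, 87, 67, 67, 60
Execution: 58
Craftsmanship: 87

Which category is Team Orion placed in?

C

Technical merit: drop 58 → average of remaining 8 = 625.5/8 = 78.1875
Weighted total:
  Use of theme 71 × 0.18 = 12.78
  Technical merit 78.1875 × 0.57 = 44.566875
  Execution 58 × 0.16 = 9.28
  Craftsmanship 87 × 0.09 = 7.83
Sum = 74.456875
74.456875 is ≥ 74 and < 78 → C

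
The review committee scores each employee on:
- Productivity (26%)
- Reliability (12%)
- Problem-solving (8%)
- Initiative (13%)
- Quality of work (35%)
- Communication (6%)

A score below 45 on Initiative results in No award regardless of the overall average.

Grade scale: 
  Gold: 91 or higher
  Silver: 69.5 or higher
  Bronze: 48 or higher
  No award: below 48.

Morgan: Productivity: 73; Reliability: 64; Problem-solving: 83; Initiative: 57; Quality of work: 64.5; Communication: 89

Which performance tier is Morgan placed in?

Bronze

Initiative score 57 ≥ 45: minimum met.
Weighted total:
  Productivity 73 × 0.26 = 18.98
  Reliability 64 × 0.12 = 7.68
  Problem-solving 83 × 0.08 = 6.64
  Initiative 57 × 0.13 = 7.41
  Quality of work 64.5 × 0.35 = 22.575
  Communication 89 × 0.06 = 5.34
Sum = 68.625
68.625 is ≥ 48 and < 69.5 → Bronze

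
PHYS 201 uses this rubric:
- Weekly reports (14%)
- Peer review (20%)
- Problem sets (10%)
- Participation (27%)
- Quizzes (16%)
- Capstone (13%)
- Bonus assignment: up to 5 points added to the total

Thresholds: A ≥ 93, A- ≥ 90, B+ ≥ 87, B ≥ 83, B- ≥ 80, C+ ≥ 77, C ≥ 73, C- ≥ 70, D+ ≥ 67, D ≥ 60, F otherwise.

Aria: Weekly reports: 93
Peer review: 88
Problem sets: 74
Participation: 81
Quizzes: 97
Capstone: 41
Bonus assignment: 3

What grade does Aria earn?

Weighted total:
  Weekly reports 93 × 0.14 = 13.02
  Peer review 88 × 0.2 = 17.6
  Problem sets 74 × 0.1 = 7.4
  Participation 81 × 0.27 = 21.87
  Quizzes 97 × 0.16 = 15.52
  Capstone 41 × 0.13 = 5.33
Sum = 80.74
Bonus assignment: 80.74 + 3 = 83.74
83.74 is ≥ 83 and < 87 → B

B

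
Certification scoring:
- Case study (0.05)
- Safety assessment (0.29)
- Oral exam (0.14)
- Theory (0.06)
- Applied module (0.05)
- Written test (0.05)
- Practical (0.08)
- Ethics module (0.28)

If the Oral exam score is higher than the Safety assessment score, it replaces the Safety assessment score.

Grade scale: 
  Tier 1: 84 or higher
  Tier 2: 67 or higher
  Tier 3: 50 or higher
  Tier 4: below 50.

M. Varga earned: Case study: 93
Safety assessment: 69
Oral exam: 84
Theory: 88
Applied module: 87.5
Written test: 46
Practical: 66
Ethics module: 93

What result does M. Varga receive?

Oral exam (84) > Safety assessment (69), so Safety assessment counts as 84.
Weighted total:
  Case study 93 × 0.05 = 4.65
  Safety assessment 84 × 0.29 = 24.36
  Oral exam 84 × 0.14 = 11.76
  Theory 88 × 0.06 = 5.28
  Applied module 87.5 × 0.05 = 4.375
  Written test 46 × 0.05 = 2.3
  Practical 66 × 0.08 = 5.28
  Ethics module 93 × 0.28 = 26.04
Sum = 84.045
84.045 ≥ 84 → Tier 1

Tier 1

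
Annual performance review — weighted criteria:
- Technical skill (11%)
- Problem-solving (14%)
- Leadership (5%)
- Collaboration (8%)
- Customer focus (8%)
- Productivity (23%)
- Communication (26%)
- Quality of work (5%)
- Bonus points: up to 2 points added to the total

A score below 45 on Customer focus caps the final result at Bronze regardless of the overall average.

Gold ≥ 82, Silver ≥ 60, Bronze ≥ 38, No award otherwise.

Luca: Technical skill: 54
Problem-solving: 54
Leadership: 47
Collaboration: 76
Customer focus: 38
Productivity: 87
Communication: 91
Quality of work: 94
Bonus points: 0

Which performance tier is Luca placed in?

Bronze

Customer focus score 38 < 45: minimum not met.
Weighted total:
  Technical skill 54 × 0.11 = 5.94
  Problem-solving 54 × 0.14 = 7.56
  Leadership 47 × 0.05 = 2.35
  Collaboration 76 × 0.08 = 6.08
  Customer focus 38 × 0.08 = 3.04
  Productivity 87 × 0.23 = 20.01
  Communication 91 × 0.26 = 23.66
  Quality of work 94 × 0.05 = 4.7
Sum = 73.34
Bonus points: 73.34 + 0 = 73.34
73.34 would be Silver; cap at Bronze applies → Bronze.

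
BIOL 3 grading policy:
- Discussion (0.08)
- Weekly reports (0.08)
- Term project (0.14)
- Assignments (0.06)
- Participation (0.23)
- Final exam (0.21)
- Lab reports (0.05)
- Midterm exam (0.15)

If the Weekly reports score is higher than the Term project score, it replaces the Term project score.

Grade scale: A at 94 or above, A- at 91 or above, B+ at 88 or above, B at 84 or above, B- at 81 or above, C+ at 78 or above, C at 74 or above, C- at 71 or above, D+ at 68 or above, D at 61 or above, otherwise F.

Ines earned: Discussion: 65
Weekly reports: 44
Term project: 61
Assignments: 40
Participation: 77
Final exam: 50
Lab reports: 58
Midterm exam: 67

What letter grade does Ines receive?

F

Weekly reports (44) ≤ Term project (61), so Term project stays at 61.
Weighted total:
  Discussion 65 × 0.08 = 5.2
  Weekly reports 44 × 0.08 = 3.52
  Term project 61 × 0.14 = 8.54
  Assignments 40 × 0.06 = 2.4
  Participation 77 × 0.23 = 17.71
  Final exam 50 × 0.21 = 10.5
  Lab reports 58 × 0.05 = 2.9
  Midterm exam 67 × 0.15 = 10.05
Sum = 60.82
60.82 < 61 → F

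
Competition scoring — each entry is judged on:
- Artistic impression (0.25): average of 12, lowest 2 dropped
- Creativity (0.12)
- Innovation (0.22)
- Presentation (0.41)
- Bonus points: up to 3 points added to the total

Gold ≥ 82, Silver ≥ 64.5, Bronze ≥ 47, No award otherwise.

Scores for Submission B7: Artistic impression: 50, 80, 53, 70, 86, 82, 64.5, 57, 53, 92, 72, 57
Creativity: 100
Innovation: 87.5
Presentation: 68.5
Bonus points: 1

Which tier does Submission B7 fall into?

Silver

Artistic impression: drop 50, 53 → average of remaining 10 = 713.5/10 = 71.35
Weighted total:
  Artistic impression 71.35 × 0.25 = 17.8375
  Creativity 100 × 0.12 = 12
  Innovation 87.5 × 0.22 = 19.25
  Presentation 68.5 × 0.41 = 28.085
Sum = 77.1725
Bonus points: 77.1725 + 1 = 78.1725
78.1725 is ≥ 64.5 and < 82 → Silver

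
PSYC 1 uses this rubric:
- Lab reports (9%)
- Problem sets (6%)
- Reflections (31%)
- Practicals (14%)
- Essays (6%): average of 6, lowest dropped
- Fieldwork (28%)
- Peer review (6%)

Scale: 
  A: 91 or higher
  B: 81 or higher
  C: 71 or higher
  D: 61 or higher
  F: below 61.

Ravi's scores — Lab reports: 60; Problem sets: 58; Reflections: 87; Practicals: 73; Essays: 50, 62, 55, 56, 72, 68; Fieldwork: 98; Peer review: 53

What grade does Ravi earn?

C

Essays: drop 50 → average of remaining 5 = 313/5 = 62.6
Weighted total:
  Lab reports 60 × 0.09 = 5.4
  Problem sets 58 × 0.06 = 3.48
  Reflections 87 × 0.31 = 26.97
  Practicals 73 × 0.14 = 10.22
  Essays 62.6 × 0.06 = 3.756
  Fieldwork 98 × 0.28 = 27.44
  Peer review 53 × 0.06 = 3.18
Sum = 80.446
80.446 is ≥ 71 and < 81 → C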